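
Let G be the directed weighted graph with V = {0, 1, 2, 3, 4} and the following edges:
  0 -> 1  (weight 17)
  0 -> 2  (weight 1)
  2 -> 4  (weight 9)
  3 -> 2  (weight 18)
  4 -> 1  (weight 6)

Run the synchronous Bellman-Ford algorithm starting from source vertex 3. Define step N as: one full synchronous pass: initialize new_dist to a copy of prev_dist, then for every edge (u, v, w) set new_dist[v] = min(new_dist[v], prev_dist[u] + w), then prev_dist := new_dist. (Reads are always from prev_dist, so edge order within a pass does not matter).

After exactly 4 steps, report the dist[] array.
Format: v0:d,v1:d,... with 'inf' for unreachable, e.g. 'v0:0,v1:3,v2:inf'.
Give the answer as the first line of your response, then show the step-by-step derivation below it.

v0:inf,v1:33,v2:18,v3:0,v4:27

step 1: dist = v0:inf,v1:inf,v2:18,v3:0,v4:inf
step 2: dist = v0:inf,v1:inf,v2:18,v3:0,v4:27
step 3: dist = v0:inf,v1:33,v2:18,v3:0,v4:27
step 4: dist = v0:inf,v1:33,v2:18,v3:0,v4:27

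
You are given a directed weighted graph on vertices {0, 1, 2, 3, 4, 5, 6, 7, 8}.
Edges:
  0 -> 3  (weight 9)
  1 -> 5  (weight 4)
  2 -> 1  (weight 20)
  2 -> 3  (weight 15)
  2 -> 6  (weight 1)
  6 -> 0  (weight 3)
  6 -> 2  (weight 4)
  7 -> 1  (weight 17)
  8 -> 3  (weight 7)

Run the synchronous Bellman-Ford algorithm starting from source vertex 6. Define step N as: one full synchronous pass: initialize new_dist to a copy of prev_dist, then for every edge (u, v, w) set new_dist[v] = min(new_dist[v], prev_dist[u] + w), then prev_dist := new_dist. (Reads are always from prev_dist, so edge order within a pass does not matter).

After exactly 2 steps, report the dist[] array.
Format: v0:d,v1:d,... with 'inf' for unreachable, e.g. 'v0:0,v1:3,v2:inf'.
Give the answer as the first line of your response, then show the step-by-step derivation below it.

v0:3,v1:24,v2:4,v3:12,v4:inf,v5:inf,v6:0,v7:inf,v8:inf

step 1: dist = v0:3,v1:inf,v2:4,v3:inf,v4:inf,v5:inf,v6:0,v7:inf,v8:inf
step 2: dist = v0:3,v1:24,v2:4,v3:12,v4:inf,v5:inf,v6:0,v7:inf,v8:inf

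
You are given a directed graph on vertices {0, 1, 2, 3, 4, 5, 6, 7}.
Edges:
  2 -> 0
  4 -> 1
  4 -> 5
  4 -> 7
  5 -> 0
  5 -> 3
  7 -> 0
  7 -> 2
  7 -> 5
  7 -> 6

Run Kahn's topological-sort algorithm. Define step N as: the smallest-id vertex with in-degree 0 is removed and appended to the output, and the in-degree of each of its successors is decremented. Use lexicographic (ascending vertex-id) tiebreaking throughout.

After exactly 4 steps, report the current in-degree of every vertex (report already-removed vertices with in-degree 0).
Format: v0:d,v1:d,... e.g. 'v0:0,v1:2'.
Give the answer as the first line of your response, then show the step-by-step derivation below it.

v0:1,v1:0,v2:0,v3:1,v4:0,v5:0,v6:0,v7:0

step 1: output 4; order=[4]; indeg=(3,0,1,1,0,1,1,0)
step 2: output 1; order=[4,1]; indeg=(3,0,1,1,0,1,1,0)
step 3: output 7; order=[4,1,7]; indeg=(2,0,0,1,0,0,0,0)
step 4: output 2; order=[4,1,7,2]; indeg=(1,0,0,1,0,0,0,0)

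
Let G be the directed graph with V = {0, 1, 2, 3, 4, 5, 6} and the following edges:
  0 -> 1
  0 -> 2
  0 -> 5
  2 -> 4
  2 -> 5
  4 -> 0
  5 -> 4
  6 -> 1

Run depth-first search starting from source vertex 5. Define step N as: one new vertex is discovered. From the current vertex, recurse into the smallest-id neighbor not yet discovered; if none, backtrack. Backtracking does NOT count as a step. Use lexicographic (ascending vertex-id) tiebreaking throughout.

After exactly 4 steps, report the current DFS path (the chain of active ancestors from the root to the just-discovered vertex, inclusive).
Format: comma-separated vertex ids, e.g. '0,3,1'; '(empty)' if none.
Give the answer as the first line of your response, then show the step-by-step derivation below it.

5,4,0,1

step 1: discover 5; path=5; order=5
step 2: discover 4; path=5>4; order=5,4
step 3: discover 0; path=5>4>0; order=5,4,0
step 4: discover 1; path=5>4>0>1; order=5,4,0,1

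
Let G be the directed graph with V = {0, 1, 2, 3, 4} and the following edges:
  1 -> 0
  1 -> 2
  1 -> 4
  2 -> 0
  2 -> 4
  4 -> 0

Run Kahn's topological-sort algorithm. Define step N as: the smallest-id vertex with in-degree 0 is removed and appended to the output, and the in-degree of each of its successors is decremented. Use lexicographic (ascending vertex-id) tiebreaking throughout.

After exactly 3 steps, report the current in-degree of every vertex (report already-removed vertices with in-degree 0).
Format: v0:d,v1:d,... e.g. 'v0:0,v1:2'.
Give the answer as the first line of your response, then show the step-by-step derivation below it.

v0:1,v1:0,v2:0,v3:0,v4:0

step 1: output 1; order=[1]; indeg=(2,0,0,0,1)
step 2: output 2; order=[1,2]; indeg=(1,0,0,0,0)
step 3: output 3; order=[1,2,3]; indeg=(1,0,0,0,0)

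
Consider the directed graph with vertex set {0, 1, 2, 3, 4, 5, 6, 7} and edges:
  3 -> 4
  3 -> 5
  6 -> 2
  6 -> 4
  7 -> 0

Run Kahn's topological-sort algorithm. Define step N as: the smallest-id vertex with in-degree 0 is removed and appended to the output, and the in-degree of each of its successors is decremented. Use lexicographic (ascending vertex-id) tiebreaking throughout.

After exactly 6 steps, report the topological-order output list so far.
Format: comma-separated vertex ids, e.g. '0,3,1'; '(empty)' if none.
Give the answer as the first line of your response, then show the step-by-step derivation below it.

1,3,5,6,2,4

step 1: output 1; order=[1]; indeg=(1,0,1,0,2,1,0,0)
step 2: output 3; order=[1,3]; indeg=(1,0,1,0,1,0,0,0)
step 3: output 5; order=[1,3,5]; indeg=(1,0,1,0,1,0,0,0)
step 4: output 6; order=[1,3,5,6]; indeg=(1,0,0,0,0,0,0,0)
step 5: output 2; order=[1,3,5,6,2]; indeg=(1,0,0,0,0,0,0,0)
step 6: output 4; order=[1,3,5,6,2,4]; indeg=(1,0,0,0,0,0,0,0)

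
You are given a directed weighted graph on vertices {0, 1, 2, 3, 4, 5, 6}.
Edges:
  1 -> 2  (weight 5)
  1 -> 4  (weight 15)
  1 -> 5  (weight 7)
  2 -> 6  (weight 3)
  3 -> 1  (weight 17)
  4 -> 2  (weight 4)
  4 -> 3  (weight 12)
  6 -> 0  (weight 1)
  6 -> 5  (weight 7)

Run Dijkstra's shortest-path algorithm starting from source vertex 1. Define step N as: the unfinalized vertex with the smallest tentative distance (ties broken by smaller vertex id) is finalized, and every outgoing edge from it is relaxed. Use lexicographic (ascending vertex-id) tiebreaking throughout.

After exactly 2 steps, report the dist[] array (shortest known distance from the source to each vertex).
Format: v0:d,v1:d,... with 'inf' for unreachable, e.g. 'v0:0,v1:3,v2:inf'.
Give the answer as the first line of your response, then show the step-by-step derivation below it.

v0:inf,v1:0,v2:5,v3:inf,v4:15,v5:7,v6:8

step 1: dist = v0:inf,v1:0,v2:5,v3:inf,v4:15,v5:7,v6:inf
step 2: dist = v0:inf,v1:0,v2:5,v3:inf,v4:15,v5:7,v6:8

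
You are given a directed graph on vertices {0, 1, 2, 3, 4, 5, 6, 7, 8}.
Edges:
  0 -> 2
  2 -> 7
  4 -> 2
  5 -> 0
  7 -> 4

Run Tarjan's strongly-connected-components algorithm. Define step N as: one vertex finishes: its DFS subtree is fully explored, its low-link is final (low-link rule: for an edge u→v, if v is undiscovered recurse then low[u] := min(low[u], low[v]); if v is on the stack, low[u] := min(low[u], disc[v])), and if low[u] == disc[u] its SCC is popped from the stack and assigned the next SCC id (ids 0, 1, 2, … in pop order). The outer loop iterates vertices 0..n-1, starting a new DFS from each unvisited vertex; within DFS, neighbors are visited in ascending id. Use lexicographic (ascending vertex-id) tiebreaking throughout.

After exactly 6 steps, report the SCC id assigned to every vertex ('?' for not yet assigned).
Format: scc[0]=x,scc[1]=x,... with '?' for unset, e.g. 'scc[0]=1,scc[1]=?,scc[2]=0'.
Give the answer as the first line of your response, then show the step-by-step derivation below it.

scc[0]=1,scc[1]=2,scc[2]=0,scc[3]=3,scc[4]=0,scc[5]=?,scc[6]=?,scc[7]=0,scc[8]=?

step 1: low=(low[0]=0,low[1]=?,low[2]=1,low[3]=?,low[4]=1,low[5]=?,low[6]=?,low[7]=2,low[8]=?); scc=(scc[0]=?,scc[1]=?,scc[2]=?,scc[3]=?,scc[4]=?,scc[5]=?,scc[6]=?,scc[7]=?,scc[8]=?)
step 2: low=(low[0]=0,low[1]=?,low[2]=1,low[3]=?,low[4]=1,low[5]=?,low[6]=?,low[7]=1,low[8]=?); scc=(scc[0]=?,scc[1]=?,scc[2]=?,scc[3]=?,scc[4]=?,scc[5]=?,scc[6]=?,scc[7]=?,scc[8]=?)
step 3: low=(low[0]=0,low[1]=?,low[2]=1,low[3]=?,low[4]=1,low[5]=?,low[6]=?,low[7]=1,low[8]=?); scc=(scc[0]=?,scc[1]=?,scc[2]=0,scc[3]=?,scc[4]=0,scc[5]=?,scc[6]=?,scc[7]=0,scc[8]=?)
step 4: low=(low[0]=0,low[1]=?,low[2]=1,low[3]=?,low[4]=1,low[5]=?,low[6]=?,low[7]=1,low[8]=?); scc=(scc[0]=1,scc[1]=?,scc[2]=0,scc[3]=?,scc[4]=0,scc[5]=?,scc[6]=?,scc[7]=0,scc[8]=?)
step 5: low=(low[0]=0,low[1]=4,low[2]=1,low[3]=?,low[4]=1,low[5]=?,low[6]=?,low[7]=1,low[8]=?); scc=(scc[0]=1,scc[1]=2,scc[2]=0,scc[3]=?,scc[4]=0,scc[5]=?,scc[6]=?,scc[7]=0,scc[8]=?)
step 6: low=(low[0]=0,low[1]=4,low[2]=1,low[3]=5,low[4]=1,low[5]=?,low[6]=?,low[7]=1,low[8]=?); scc=(scc[0]=1,scc[1]=2,scc[2]=0,scc[3]=3,scc[4]=0,scc[5]=?,scc[6]=?,scc[7]=0,scc[8]=?)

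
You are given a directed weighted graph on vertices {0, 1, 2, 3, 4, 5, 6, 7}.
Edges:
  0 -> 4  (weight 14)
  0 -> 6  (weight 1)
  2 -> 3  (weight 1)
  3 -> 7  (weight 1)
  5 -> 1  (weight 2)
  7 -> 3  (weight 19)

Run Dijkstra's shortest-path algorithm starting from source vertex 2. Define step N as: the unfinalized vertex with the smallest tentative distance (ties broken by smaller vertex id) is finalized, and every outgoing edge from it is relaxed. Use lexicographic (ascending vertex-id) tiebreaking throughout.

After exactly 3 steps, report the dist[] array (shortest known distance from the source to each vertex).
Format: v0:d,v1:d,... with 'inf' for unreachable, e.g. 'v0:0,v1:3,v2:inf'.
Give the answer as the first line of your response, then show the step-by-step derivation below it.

v0:inf,v1:inf,v2:0,v3:1,v4:inf,v5:inf,v6:inf,v7:2

step 1: dist = v0:inf,v1:inf,v2:0,v3:1,v4:inf,v5:inf,v6:inf,v7:inf
step 2: dist = v0:inf,v1:inf,v2:0,v3:1,v4:inf,v5:inf,v6:inf,v7:2
step 3: dist = v0:inf,v1:inf,v2:0,v3:1,v4:inf,v5:inf,v6:inf,v7:2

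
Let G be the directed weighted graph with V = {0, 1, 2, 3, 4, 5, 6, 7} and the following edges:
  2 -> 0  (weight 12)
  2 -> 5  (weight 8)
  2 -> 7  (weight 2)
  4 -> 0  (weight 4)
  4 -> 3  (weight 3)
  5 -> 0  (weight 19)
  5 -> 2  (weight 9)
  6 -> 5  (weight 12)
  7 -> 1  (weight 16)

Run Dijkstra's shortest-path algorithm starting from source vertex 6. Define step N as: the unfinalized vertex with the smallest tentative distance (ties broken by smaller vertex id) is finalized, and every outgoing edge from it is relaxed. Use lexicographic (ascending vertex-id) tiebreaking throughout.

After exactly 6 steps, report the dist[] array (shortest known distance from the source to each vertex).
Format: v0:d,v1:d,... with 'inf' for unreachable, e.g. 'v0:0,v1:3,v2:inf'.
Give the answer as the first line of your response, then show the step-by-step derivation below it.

v0:31,v1:39,v2:21,v3:inf,v4:inf,v5:12,v6:0,v7:23

step 1: dist = v0:inf,v1:inf,v2:inf,v3:inf,v4:inf,v5:12,v6:0,v7:inf
step 2: dist = v0:31,v1:inf,v2:21,v3:inf,v4:inf,v5:12,v6:0,v7:inf
step 3: dist = v0:31,v1:inf,v2:21,v3:inf,v4:inf,v5:12,v6:0,v7:23
step 4: dist = v0:31,v1:39,v2:21,v3:inf,v4:inf,v5:12,v6:0,v7:23
step 5: dist = v0:31,v1:39,v2:21,v3:inf,v4:inf,v5:12,v6:0,v7:23
step 6: dist = v0:31,v1:39,v2:21,v3:inf,v4:inf,v5:12,v6:0,v7:23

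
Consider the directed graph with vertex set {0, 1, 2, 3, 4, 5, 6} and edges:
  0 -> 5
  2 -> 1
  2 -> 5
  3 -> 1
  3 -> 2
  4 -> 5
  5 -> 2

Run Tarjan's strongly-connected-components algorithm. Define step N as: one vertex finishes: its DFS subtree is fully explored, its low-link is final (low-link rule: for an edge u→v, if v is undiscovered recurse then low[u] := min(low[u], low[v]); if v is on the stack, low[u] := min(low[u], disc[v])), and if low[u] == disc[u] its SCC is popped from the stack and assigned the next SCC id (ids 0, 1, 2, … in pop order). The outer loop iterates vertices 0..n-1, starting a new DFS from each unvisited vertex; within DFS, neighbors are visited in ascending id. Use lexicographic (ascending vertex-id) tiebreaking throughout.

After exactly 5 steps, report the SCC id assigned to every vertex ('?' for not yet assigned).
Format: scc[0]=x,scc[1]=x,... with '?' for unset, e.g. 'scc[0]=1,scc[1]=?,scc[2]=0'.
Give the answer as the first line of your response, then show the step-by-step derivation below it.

scc[0]=2,scc[1]=0,scc[2]=1,scc[3]=3,scc[4]=?,scc[5]=1,scc[6]=?

step 1: low=(low[0]=0,low[1]=3,low[2]=2,low[3]=?,low[4]=?,low[5]=1,low[6]=?); scc=(scc[0]=?,scc[1]=0,scc[2]=?,scc[3]=?,scc[4]=?,scc[5]=?,scc[6]=?)
step 2: low=(low[0]=0,low[1]=3,low[2]=1,low[3]=?,low[4]=?,low[5]=1,low[6]=?); scc=(scc[0]=?,scc[1]=0,scc[2]=?,scc[3]=?,scc[4]=?,scc[5]=?,scc[6]=?)
step 3: low=(low[0]=0,low[1]=3,low[2]=1,low[3]=?,low[4]=?,low[5]=1,low[6]=?); scc=(scc[0]=?,scc[1]=0,scc[2]=1,scc[3]=?,scc[4]=?,scc[5]=1,scc[6]=?)
step 4: low=(low[0]=0,low[1]=3,low[2]=1,low[3]=?,low[4]=?,low[5]=1,low[6]=?); scc=(scc[0]=2,scc[1]=0,scc[2]=1,scc[3]=?,scc[4]=?,scc[5]=1,scc[6]=?)
step 5: low=(low[0]=0,low[1]=3,low[2]=1,low[3]=4,low[4]=?,low[5]=1,low[6]=?); scc=(scc[0]=2,scc[1]=0,scc[2]=1,scc[3]=3,scc[4]=?,scc[5]=1,scc[6]=?)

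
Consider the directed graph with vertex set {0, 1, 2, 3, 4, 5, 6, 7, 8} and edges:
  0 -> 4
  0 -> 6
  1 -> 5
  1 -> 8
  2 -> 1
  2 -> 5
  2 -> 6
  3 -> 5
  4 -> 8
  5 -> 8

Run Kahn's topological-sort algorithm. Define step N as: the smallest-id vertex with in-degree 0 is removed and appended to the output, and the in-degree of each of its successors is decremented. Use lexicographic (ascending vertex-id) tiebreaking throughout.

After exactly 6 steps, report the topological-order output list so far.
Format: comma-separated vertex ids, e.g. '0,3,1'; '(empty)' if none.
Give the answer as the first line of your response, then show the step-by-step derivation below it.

0,2,1,3,4,5

step 1: output 0; order=[0]; indeg=(0,1,0,0,0,3,1,0,3)
step 2: output 2; order=[0,2]; indeg=(0,0,0,0,0,2,0,0,3)
step 3: output 1; order=[0,2,1]; indeg=(0,0,0,0,0,1,0,0,2)
step 4: output 3; order=[0,2,1,3]; indeg=(0,0,0,0,0,0,0,0,2)
step 5: output 4; order=[0,2,1,3,4]; indeg=(0,0,0,0,0,0,0,0,1)
step 6: output 5; order=[0,2,1,3,4,5]; indeg=(0,0,0,0,0,0,0,0,0)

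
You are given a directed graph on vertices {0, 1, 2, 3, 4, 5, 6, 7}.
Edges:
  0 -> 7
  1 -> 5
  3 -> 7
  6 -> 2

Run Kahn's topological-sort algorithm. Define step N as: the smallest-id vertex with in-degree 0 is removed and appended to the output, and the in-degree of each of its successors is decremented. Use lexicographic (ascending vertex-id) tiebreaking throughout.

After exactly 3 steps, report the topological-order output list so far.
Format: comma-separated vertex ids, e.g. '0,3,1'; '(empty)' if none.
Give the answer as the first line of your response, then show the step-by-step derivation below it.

0,1,3

step 1: output 0; order=[0]; indeg=(0,0,1,0,0,1,0,1)
step 2: output 1; order=[0,1]; indeg=(0,0,1,0,0,0,0,1)
step 3: output 3; order=[0,1,3]; indeg=(0,0,1,0,0,0,0,0)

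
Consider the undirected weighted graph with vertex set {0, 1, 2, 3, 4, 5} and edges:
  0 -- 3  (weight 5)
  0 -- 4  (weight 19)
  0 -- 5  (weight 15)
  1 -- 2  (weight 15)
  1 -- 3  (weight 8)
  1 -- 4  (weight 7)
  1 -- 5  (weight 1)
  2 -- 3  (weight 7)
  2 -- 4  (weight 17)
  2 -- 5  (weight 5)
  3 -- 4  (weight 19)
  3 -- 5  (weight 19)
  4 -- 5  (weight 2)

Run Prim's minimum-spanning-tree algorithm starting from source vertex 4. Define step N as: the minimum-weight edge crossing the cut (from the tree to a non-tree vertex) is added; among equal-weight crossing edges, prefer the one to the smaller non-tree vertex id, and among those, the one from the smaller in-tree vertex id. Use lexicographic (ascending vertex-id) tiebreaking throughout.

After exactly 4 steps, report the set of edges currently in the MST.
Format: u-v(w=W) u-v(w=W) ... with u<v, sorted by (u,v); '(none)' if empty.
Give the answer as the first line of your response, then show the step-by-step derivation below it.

1-5(w=1) 2-3(w=7) 2-5(w=5) 4-5(w=2)

step 1: add edge 4-5 (w=2); MST = {4-5(w=2)}
step 2: add edge 1-5 (w=1); MST = {1-5(w=1) 4-5(w=2)}
step 3: add edge 2-5 (w=5); MST = {1-5(w=1) 2-5(w=5) 4-5(w=2)}
step 4: add edge 2-3 (w=7); MST = {1-5(w=1) 2-3(w=7) 2-5(w=5) 4-5(w=2)}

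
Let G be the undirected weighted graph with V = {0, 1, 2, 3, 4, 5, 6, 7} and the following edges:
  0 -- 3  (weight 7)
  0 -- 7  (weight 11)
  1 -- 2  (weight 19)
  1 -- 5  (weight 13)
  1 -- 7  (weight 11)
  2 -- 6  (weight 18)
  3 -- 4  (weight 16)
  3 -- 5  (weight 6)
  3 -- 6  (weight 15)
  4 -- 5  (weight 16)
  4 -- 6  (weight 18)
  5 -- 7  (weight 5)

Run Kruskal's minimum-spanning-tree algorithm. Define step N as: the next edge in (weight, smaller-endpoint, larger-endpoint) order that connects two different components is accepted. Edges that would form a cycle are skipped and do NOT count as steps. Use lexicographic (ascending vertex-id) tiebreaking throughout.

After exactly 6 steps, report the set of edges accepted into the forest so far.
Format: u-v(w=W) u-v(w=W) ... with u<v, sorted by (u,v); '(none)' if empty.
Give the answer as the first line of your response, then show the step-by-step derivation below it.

0-3(w=7) 1-7(w=11) 3-4(w=16) 3-5(w=6) 3-6(w=15) 5-7(w=5)

step 1: add edge 5-7 (w=5); MST = {5-7(w=5)}
step 2: add edge 3-5 (w=6); MST = {3-5(w=6) 5-7(w=5)}
step 3: add edge 0-3 (w=7); MST = {0-3(w=7) 3-5(w=6) 5-7(w=5)}
step 4: add edge 1-7 (w=11); MST = {0-3(w=7) 1-7(w=11) 3-5(w=6) 5-7(w=5)}
step 5: add edge 3-6 (w=15); MST = {0-3(w=7) 1-7(w=11) 3-5(w=6) 3-6(w=15) 5-7(w=5)}
step 6: add edge 3-4 (w=16); MST = {0-3(w=7) 1-7(w=11) 3-4(w=16) 3-5(w=6) 3-6(w=15) 5-7(w=5)}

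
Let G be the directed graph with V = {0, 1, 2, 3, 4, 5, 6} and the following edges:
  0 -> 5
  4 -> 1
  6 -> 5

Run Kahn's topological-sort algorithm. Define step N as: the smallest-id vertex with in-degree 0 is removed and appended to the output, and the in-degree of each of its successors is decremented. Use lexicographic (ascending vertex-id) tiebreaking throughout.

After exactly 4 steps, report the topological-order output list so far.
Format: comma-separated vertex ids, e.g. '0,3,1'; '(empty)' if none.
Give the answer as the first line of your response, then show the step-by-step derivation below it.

0,2,3,4

step 1: output 0; order=[0]; indeg=(0,1,0,0,0,1,0)
step 2: output 2; order=[0,2]; indeg=(0,1,0,0,0,1,0)
step 3: output 3; order=[0,2,3]; indeg=(0,1,0,0,0,1,0)
step 4: output 4; order=[0,2,3,4]; indeg=(0,0,0,0,0,1,0)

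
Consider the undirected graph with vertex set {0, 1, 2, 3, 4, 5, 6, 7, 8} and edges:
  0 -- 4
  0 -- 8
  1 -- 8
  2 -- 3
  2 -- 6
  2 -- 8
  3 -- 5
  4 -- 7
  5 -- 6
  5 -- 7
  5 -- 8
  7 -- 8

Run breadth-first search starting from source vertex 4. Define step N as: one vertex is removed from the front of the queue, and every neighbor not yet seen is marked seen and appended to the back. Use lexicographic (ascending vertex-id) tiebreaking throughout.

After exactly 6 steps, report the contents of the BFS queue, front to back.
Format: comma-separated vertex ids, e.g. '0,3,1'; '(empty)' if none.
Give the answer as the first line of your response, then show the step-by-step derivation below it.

2,3,6

step 1: dequeue 4; queue=[0,7]; order=4
step 2: dequeue 0; queue=[7,8]; order=4,0
step 3: dequeue 7; queue=[8,5]; order=4,0,7
step 4: dequeue 8; queue=[5,1,2]; order=4,0,7,8
step 5: dequeue 5; queue=[1,2,3,6]; order=4,0,7,8,5
step 6: dequeue 1; queue=[2,3,6]; order=4,0,7,8,5,1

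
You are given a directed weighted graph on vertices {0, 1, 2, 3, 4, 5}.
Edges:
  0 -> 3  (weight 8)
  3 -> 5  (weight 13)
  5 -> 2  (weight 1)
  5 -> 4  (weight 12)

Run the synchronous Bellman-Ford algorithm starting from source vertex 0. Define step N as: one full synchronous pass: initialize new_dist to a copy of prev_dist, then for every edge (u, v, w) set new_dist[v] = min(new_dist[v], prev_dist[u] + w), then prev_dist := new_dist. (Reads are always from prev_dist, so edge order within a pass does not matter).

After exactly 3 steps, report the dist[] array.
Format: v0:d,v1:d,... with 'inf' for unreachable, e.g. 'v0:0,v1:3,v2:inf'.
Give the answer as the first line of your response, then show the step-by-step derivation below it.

v0:0,v1:inf,v2:22,v3:8,v4:33,v5:21

step 1: dist = v0:0,v1:inf,v2:inf,v3:8,v4:inf,v5:inf
step 2: dist = v0:0,v1:inf,v2:inf,v3:8,v4:inf,v5:21
step 3: dist = v0:0,v1:inf,v2:22,v3:8,v4:33,v5:21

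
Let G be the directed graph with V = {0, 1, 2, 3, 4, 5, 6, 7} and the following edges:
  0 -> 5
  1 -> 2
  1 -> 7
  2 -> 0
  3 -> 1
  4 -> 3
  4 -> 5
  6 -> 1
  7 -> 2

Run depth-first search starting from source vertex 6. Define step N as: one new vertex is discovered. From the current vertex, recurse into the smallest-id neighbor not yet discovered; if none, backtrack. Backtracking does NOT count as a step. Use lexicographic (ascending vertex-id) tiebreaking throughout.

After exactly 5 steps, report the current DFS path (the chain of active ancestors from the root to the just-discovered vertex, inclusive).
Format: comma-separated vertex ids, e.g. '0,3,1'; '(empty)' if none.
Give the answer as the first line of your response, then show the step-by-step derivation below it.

6,1,2,0,5

step 1: discover 6; path=6; order=6
step 2: discover 1; path=6>1; order=6,1
step 3: discover 2; path=6>1>2; order=6,1,2
step 4: discover 0; path=6>1>2>0; order=6,1,2,0
step 5: discover 5; path=6>1>2>0>5; order=6,1,2,0,5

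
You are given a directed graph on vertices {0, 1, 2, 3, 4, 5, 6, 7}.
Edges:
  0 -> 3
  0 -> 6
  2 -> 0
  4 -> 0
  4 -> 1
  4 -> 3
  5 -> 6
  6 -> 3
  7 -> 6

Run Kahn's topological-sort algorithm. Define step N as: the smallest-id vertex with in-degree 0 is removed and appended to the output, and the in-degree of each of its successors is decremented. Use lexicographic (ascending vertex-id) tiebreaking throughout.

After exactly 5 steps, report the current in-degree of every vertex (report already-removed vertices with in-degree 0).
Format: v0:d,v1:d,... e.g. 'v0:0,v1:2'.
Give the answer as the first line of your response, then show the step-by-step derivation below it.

v0:0,v1:0,v2:0,v3:1,v4:0,v5:0,v6:1,v7:0

step 1: output 2; order=[2]; indeg=(1,1,0,3,0,0,3,0)
step 2: output 4; order=[2,4]; indeg=(0,0,0,2,0,0,3,0)
step 3: output 0; order=[2,4,0]; indeg=(0,0,0,1,0,0,2,0)
step 4: output 1; order=[2,4,0,1]; indeg=(0,0,0,1,0,0,2,0)
step 5: output 5; order=[2,4,0,1,5]; indeg=(0,0,0,1,0,0,1,0)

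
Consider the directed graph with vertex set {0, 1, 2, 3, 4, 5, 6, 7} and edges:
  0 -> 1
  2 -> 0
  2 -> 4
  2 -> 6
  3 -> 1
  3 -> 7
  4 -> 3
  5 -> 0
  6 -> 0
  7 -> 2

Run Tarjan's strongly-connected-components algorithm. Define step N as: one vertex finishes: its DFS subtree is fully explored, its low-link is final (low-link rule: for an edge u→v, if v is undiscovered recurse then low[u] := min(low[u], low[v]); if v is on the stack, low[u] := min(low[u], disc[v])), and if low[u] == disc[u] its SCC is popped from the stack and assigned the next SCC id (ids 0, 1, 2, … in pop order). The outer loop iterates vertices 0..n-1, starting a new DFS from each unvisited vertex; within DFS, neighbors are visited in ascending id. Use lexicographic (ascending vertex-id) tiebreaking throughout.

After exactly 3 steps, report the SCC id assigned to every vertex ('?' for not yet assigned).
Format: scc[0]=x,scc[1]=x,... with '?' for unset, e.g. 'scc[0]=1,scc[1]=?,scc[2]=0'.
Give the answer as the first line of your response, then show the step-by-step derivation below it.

scc[0]=1,scc[1]=0,scc[2]=?,scc[3]=?,scc[4]=?,scc[5]=?,scc[6]=?,scc[7]=?

step 1: low=(low[0]=0,low[1]=1,low[2]=?,low[3]=?,low[4]=?,low[5]=?,low[6]=?,low[7]=?); scc=(scc[0]=?,scc[1]=0,scc[2]=?,scc[3]=?,scc[4]=?,scc[5]=?,scc[6]=?,scc[7]=?)
step 2: low=(low[0]=0,low[1]=1,low[2]=?,low[3]=?,low[4]=?,low[5]=?,low[6]=?,low[7]=?); scc=(scc[0]=1,scc[1]=0,scc[2]=?,scc[3]=?,scc[4]=?,scc[5]=?,scc[6]=?,scc[7]=?)
step 3: low=(low[0]=0,low[1]=1,low[2]=2,low[3]=4,low[4]=3,low[5]=?,low[6]=?,low[7]=2); scc=(scc[0]=1,scc[1]=0,scc[2]=?,scc[3]=?,scc[4]=?,scc[5]=?,scc[6]=?,scc[7]=?)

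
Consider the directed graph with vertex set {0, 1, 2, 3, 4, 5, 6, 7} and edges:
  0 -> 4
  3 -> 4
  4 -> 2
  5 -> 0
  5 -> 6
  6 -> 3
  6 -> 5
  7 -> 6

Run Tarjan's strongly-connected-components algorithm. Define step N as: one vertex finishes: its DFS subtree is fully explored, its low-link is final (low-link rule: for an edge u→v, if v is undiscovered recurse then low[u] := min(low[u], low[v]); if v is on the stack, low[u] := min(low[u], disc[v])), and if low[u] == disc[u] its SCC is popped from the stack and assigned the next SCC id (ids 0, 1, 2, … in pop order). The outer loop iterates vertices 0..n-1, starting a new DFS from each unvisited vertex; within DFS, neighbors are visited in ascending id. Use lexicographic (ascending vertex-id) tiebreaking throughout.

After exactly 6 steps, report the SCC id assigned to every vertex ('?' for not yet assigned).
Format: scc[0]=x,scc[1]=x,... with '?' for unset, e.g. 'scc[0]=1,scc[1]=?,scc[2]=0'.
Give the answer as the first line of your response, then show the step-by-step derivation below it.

scc[0]=2,scc[1]=3,scc[2]=0,scc[3]=4,scc[4]=1,scc[5]=?,scc[6]=?,scc[7]=?

step 1: low=(low[0]=0,low[1]=?,low[2]=2,low[3]=?,low[4]=1,low[5]=?,low[6]=?,low[7]=?); scc=(scc[0]=?,scc[1]=?,scc[2]=0,scc[3]=?,scc[4]=?,scc[5]=?,scc[6]=?,scc[7]=?)
step 2: low=(low[0]=0,low[1]=?,low[2]=2,low[3]=?,low[4]=1,low[5]=?,low[6]=?,low[7]=?); scc=(scc[0]=?,scc[1]=?,scc[2]=0,scc[3]=?,scc[4]=1,scc[5]=?,scc[6]=?,scc[7]=?)
step 3: low=(low[0]=0,low[1]=?,low[2]=2,low[3]=?,low[4]=1,low[5]=?,low[6]=?,low[7]=?); scc=(scc[0]=2,scc[1]=?,scc[2]=0,scc[3]=?,scc[4]=1,scc[5]=?,scc[6]=?,scc[7]=?)
step 4: low=(low[0]=0,low[1]=3,low[2]=2,low[3]=?,low[4]=1,low[5]=?,low[6]=?,low[7]=?); scc=(scc[0]=2,scc[1]=3,scc[2]=0,scc[3]=?,scc[4]=1,scc[5]=?,scc[6]=?,scc[7]=?)
step 5: low=(low[0]=0,low[1]=3,low[2]=2,low[3]=4,low[4]=1,low[5]=?,low[6]=?,low[7]=?); scc=(scc[0]=2,scc[1]=3,scc[2]=0,scc[3]=4,scc[4]=1,scc[5]=?,scc[6]=?,scc[7]=?)
step 6: low=(low[0]=0,low[1]=3,low[2]=2,low[3]=4,low[4]=1,low[5]=5,low[6]=5,low[7]=?); scc=(scc[0]=2,scc[1]=3,scc[2]=0,scc[3]=4,scc[4]=1,scc[5]=?,scc[6]=?,scc[7]=?)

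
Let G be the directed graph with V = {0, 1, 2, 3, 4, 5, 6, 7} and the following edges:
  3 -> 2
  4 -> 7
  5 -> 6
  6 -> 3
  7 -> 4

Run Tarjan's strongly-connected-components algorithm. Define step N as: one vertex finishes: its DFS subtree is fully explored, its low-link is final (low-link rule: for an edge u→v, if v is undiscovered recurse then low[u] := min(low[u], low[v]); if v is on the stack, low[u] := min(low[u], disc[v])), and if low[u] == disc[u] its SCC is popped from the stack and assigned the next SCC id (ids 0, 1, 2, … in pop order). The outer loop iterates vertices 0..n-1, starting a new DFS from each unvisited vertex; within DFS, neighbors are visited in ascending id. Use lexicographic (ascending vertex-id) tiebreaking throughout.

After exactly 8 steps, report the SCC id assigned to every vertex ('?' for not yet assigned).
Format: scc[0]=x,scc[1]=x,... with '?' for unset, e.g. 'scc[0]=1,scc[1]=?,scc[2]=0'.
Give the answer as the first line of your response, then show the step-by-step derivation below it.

scc[0]=0,scc[1]=1,scc[2]=2,scc[3]=3,scc[4]=4,scc[5]=6,scc[6]=5,scc[7]=4

step 1: low=(low[0]=0,low[1]=?,low[2]=?,low[3]=?,low[4]=?,low[5]=?,low[6]=?,low[7]=?); scc=(scc[0]=0,scc[1]=?,scc[2]=?,scc[3]=?,scc[4]=?,scc[5]=?,scc[6]=?,scc[7]=?)
step 2: low=(low[0]=0,low[1]=1,low[2]=?,low[3]=?,low[4]=?,low[5]=?,low[6]=?,low[7]=?); scc=(scc[0]=0,scc[1]=1,scc[2]=?,scc[3]=?,scc[4]=?,scc[5]=?,scc[6]=?,scc[7]=?)
step 3: low=(low[0]=0,low[1]=1,low[2]=2,low[3]=?,low[4]=?,low[5]=?,low[6]=?,low[7]=?); scc=(scc[0]=0,scc[1]=1,scc[2]=2,scc[3]=?,scc[4]=?,scc[5]=?,scc[6]=?,scc[7]=?)
step 4: low=(low[0]=0,low[1]=1,low[2]=2,low[3]=3,low[4]=?,low[5]=?,low[6]=?,low[7]=?); scc=(scc[0]=0,scc[1]=1,scc[2]=2,scc[3]=3,scc[4]=?,scc[5]=?,scc[6]=?,scc[7]=?)
step 5: low=(low[0]=0,low[1]=1,low[2]=2,low[3]=3,low[4]=4,low[5]=?,low[6]=?,low[7]=4); scc=(scc[0]=0,scc[1]=1,scc[2]=2,scc[3]=3,scc[4]=?,scc[5]=?,scc[6]=?,scc[7]=?)
step 6: low=(low[0]=0,low[1]=1,low[2]=2,low[3]=3,low[4]=4,low[5]=?,low[6]=?,low[7]=4); scc=(scc[0]=0,scc[1]=1,scc[2]=2,scc[3]=3,scc[4]=4,scc[5]=?,scc[6]=?,scc[7]=4)
step 7: low=(low[0]=0,low[1]=1,low[2]=2,low[3]=3,low[4]=4,low[5]=6,low[6]=7,low[7]=4); scc=(scc[0]=0,scc[1]=1,scc[2]=2,scc[3]=3,scc[4]=4,scc[5]=?,scc[6]=5,scc[7]=4)
step 8: low=(low[0]=0,low[1]=1,low[2]=2,low[3]=3,low[4]=4,low[5]=6,low[6]=7,low[7]=4); scc=(scc[0]=0,scc[1]=1,scc[2]=2,scc[3]=3,scc[4]=4,scc[5]=6,scc[6]=5,scc[7]=4)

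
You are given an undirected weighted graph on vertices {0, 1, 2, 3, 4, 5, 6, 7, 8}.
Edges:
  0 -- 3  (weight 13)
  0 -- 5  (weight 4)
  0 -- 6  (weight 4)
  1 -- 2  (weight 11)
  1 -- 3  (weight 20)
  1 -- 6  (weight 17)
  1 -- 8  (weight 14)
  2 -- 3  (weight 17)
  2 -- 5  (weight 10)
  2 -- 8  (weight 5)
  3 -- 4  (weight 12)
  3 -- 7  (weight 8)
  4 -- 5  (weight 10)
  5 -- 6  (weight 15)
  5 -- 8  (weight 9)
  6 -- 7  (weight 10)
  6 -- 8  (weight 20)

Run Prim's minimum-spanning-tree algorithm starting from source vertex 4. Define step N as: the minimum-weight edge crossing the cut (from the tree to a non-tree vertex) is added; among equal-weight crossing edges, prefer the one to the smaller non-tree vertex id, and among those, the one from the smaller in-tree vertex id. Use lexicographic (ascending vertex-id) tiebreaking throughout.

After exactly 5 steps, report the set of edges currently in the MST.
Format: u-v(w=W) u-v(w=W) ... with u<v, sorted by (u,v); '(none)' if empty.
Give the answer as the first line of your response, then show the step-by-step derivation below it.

0-5(w=4) 0-6(w=4) 2-8(w=5) 4-5(w=10) 5-8(w=9)

step 1: add edge 4-5 (w=10); MST = {4-5(w=10)}
step 2: add edge 0-5 (w=4); MST = {0-5(w=4) 4-5(w=10)}
step 3: add edge 0-6 (w=4); MST = {0-5(w=4) 0-6(w=4) 4-5(w=10)}
step 4: add edge 5-8 (w=9); MST = {0-5(w=4) 0-6(w=4) 4-5(w=10) 5-8(w=9)}
step 5: add edge 2-8 (w=5); MST = {0-5(w=4) 0-6(w=4) 2-8(w=5) 4-5(w=10) 5-8(w=9)}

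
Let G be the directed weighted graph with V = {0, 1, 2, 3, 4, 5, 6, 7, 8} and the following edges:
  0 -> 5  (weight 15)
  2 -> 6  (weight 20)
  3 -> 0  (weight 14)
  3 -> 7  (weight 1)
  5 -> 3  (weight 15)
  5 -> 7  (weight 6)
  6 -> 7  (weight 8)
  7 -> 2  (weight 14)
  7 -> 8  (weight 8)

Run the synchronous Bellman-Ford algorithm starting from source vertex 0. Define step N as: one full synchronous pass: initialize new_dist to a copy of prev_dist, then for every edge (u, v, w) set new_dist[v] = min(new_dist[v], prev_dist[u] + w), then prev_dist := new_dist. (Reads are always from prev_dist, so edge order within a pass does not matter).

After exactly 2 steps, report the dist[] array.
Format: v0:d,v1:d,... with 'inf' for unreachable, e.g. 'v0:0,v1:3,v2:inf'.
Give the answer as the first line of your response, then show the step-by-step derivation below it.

v0:0,v1:inf,v2:inf,v3:30,v4:inf,v5:15,v6:inf,v7:21,v8:inf

step 1: dist = v0:0,v1:inf,v2:inf,v3:inf,v4:inf,v5:15,v6:inf,v7:inf,v8:inf
step 2: dist = v0:0,v1:inf,v2:inf,v3:30,v4:inf,v5:15,v6:inf,v7:21,v8:inf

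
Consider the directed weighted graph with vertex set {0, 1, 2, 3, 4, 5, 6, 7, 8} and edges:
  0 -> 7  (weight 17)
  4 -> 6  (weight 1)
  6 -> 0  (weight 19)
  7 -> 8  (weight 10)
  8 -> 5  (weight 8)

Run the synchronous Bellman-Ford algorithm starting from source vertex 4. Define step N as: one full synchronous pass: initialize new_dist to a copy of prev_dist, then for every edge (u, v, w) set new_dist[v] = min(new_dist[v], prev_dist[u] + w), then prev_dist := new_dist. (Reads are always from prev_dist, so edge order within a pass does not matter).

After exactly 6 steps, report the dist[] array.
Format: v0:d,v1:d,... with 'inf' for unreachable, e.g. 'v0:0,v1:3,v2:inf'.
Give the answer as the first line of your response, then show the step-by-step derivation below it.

v0:20,v1:inf,v2:inf,v3:inf,v4:0,v5:55,v6:1,v7:37,v8:47

step 1: dist = v0:inf,v1:inf,v2:inf,v3:inf,v4:0,v5:inf,v6:1,v7:inf,v8:inf
step 2: dist = v0:20,v1:inf,v2:inf,v3:inf,v4:0,v5:inf,v6:1,v7:inf,v8:inf
step 3: dist = v0:20,v1:inf,v2:inf,v3:inf,v4:0,v5:inf,v6:1,v7:37,v8:inf
step 4: dist = v0:20,v1:inf,v2:inf,v3:inf,v4:0,v5:inf,v6:1,v7:37,v8:47
step 5: dist = v0:20,v1:inf,v2:inf,v3:inf,v4:0,v5:55,v6:1,v7:37,v8:47
step 6: dist = v0:20,v1:inf,v2:inf,v3:inf,v4:0,v5:55,v6:1,v7:37,v8:47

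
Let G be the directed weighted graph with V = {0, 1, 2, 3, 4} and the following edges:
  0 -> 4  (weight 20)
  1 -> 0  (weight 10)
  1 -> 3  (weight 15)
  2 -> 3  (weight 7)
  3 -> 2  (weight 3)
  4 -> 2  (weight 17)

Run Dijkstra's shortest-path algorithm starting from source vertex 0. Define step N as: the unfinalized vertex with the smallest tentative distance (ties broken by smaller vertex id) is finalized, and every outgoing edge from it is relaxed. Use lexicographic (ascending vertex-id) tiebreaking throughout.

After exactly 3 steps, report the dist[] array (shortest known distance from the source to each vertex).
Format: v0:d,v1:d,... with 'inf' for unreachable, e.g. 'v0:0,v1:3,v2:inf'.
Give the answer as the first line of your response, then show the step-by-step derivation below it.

v0:0,v1:inf,v2:37,v3:44,v4:20

step 1: dist = v0:0,v1:inf,v2:inf,v3:inf,v4:20
step 2: dist = v0:0,v1:inf,v2:37,v3:inf,v4:20
step 3: dist = v0:0,v1:inf,v2:37,v3:44,v4:20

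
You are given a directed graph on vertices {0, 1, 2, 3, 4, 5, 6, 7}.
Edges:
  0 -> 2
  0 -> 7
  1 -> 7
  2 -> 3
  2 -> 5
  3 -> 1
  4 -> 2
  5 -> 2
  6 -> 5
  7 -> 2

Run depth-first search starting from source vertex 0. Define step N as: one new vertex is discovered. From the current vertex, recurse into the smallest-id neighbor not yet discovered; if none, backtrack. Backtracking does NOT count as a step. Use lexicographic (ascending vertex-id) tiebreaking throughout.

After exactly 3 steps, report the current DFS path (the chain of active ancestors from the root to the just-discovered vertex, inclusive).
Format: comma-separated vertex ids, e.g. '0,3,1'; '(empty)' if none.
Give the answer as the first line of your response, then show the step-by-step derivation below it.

0,2,3

step 1: discover 0; path=0; order=0
step 2: discover 2; path=0>2; order=0,2
step 3: discover 3; path=0>2>3; order=0,2,3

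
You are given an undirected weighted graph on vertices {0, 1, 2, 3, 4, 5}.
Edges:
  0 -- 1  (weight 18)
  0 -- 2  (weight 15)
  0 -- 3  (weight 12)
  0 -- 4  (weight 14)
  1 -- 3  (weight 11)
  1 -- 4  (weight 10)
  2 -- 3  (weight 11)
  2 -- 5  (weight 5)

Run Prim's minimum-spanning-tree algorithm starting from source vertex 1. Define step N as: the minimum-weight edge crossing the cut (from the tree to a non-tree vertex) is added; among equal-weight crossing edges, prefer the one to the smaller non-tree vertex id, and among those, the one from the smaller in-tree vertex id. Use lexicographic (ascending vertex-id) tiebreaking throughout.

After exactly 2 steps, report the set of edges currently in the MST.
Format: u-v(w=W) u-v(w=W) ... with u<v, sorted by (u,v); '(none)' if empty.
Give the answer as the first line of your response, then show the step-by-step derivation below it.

1-3(w=11) 1-4(w=10)

step 1: add edge 1-4 (w=10); MST = {1-4(w=10)}
step 2: add edge 1-3 (w=11); MST = {1-3(w=11) 1-4(w=10)}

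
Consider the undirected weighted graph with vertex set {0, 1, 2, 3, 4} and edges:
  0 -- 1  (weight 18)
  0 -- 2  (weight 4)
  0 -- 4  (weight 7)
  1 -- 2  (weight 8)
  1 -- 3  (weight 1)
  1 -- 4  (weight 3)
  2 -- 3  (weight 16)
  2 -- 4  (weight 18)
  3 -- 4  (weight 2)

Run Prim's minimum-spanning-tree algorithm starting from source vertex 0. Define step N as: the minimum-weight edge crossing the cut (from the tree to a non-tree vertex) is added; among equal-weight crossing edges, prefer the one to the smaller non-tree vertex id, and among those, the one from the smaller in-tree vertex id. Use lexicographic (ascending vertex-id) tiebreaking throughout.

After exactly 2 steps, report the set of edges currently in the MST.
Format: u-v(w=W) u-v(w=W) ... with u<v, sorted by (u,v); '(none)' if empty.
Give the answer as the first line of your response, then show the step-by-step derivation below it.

0-2(w=4) 0-4(w=7)

step 1: add edge 0-2 (w=4); MST = {0-2(w=4)}
step 2: add edge 0-4 (w=7); MST = {0-2(w=4) 0-4(w=7)}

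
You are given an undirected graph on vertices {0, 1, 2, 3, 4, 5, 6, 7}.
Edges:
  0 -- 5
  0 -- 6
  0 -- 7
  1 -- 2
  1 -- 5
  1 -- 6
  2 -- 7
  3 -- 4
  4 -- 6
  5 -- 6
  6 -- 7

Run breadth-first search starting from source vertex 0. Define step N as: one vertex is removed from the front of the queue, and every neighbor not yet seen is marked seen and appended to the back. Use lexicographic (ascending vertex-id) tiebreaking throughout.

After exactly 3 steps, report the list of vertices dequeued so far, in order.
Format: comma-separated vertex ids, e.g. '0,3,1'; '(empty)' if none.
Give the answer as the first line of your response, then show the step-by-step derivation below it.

0,5,6

step 1: dequeue 0; queue=[5,6,7]; order=0
step 2: dequeue 5; queue=[6,7,1]; order=0,5
step 3: dequeue 6; queue=[7,1,4]; order=0,5,6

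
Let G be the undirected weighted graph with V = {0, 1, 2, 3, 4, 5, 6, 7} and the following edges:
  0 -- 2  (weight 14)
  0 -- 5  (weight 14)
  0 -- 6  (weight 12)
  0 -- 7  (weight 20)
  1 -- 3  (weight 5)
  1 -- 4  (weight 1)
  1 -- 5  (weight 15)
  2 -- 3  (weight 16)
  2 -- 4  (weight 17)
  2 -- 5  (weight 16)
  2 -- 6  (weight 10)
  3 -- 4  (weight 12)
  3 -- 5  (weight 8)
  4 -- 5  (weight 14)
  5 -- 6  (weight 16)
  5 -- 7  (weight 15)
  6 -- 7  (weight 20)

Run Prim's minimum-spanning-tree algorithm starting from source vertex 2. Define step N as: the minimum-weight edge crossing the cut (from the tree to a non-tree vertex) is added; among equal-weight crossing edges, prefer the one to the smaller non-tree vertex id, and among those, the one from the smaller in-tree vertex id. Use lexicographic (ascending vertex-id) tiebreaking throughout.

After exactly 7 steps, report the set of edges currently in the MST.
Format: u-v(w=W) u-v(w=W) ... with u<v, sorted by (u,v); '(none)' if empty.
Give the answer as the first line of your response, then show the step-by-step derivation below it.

0-5(w=14) 0-6(w=12) 1-3(w=5) 1-4(w=1) 2-6(w=10) 3-5(w=8) 5-7(w=15)

step 1: add edge 2-6 (w=10); MST = {2-6(w=10)}
step 2: add edge 0-6 (w=12); MST = {0-6(w=12) 2-6(w=10)}
step 3: add edge 0-5 (w=14); MST = {0-5(w=14) 0-6(w=12) 2-6(w=10)}
step 4: add edge 3-5 (w=8); MST = {0-5(w=14) 0-6(w=12) 2-6(w=10) 3-5(w=8)}
step 5: add edge 1-3 (w=5); MST = {0-5(w=14) 0-6(w=12) 1-3(w=5) 2-6(w=10) 3-5(w=8)}
step 6: add edge 1-4 (w=1); MST = {0-5(w=14) 0-6(w=12) 1-3(w=5) 1-4(w=1) 2-6(w=10) 3-5(w=8)}
step 7: add edge 5-7 (w=15); MST = {0-5(w=14) 0-6(w=12) 1-3(w=5) 1-4(w=1) 2-6(w=10) 3-5(w=8) 5-7(w=15)}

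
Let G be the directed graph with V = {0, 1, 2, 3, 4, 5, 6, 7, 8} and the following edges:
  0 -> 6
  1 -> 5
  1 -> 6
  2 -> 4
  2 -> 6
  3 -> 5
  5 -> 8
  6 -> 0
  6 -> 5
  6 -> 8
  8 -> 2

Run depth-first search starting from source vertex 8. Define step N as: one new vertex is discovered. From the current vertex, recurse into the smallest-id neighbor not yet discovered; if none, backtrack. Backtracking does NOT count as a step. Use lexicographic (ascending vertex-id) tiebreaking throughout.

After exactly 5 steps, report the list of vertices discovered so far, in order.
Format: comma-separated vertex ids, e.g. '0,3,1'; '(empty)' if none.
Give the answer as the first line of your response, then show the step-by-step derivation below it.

8,2,4,6,0

step 1: discover 8; path=8; order=8
step 2: discover 2; path=8>2; order=8,2
step 3: discover 4; path=8>2>4; order=8,2,4
step 4: discover 6; path=8>2>6; order=8,2,4,6
step 5: discover 0; path=8>2>6>0; order=8,2,4,6,0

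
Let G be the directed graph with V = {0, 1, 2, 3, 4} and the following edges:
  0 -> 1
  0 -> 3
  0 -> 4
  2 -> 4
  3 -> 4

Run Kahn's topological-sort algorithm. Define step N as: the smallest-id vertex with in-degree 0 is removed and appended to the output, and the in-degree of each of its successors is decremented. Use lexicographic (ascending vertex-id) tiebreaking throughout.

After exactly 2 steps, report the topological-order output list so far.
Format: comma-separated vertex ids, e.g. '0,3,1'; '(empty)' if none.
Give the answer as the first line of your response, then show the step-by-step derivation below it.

0,1

step 1: output 0; order=[0]; indeg=(0,0,0,0,2)
step 2: output 1; order=[0,1]; indeg=(0,0,0,0,2)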